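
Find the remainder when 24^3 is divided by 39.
18

Use repeated squaring. Binary(3) = 11. Walk through the bits of the exponent 3 left-to-right: at each bit after the leading one, square the running value, then multiply by 24 if the bit is 1 (always reducing mod 39):
  bit 1 = 1 (leading): start with 24.
  bit 2 = 1: square 24^2 = 576 ≡ 30; bit is 1, so multiply 30·24 = 720 ≡ 18 (mod 39).
Final value: 24^3 ≡ 18 (mod 39).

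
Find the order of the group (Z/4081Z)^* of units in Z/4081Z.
(Z/4081Z)^* consists of the classes a with gcd(a, 4081) = 1, so its order is φ(4081). φ is multiplicative, with φ(p^e) = p^e − p^(e−1). Factorise 4081 = 7 · 11 · 53. Then
  φ(4081) = (7 − 1) · (11 − 1) · (53 − 1) = 6 · 10 · 52 = 3120.
Thus |(Z/4081Z)^*| = 3120.

Final answer: |(Z/4081Z)^*| = 3120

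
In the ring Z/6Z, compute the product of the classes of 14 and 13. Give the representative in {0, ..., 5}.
2

Reduce the factors first: 14 ≡ 2, 13 ≡ 1 (mod 6), so 14 · 13 ≡ 2 · 1 (mod 6). 2 · 1 = 2. Dividing by 6: 2 = 0·6 + 2. So (14 · 13) mod 6 = 2.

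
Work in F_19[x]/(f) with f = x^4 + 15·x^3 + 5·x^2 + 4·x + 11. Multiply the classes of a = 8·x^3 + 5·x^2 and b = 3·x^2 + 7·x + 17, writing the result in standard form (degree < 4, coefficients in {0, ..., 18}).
a · b ≡ 16·x^3 + 9·x^2 + 18·x + 6 (mod f(x))

Multiply as integer polynomials: a · b = 24·x^5 + 71·x^4 + 171·x^3 + 85·x^2. Reducing coefficients mod 19: a · b ≡ 5·x^5 + 14·x^4 + 9·x^2. Now divide by f(x) = x^4 + 15·x^3 + 5·x^2 + 4·x + 11 in F_19[x], eliminating the leading term at each step:
  leading term 5·x^5: subtract (5·x)·f(x) = 5·x^5 + 18·x^4 + 6·x^3 + x^2 + 17·x, leaving 15·x^4 + 13·x^3 + 8·x^2 + 2·x (coefficients mod 19)
  leading term 15·x^4: subtract (15)·f(x) = 15·x^4 + 16·x^3 + 18·x^2 + 3·x + 13, leaving 16·x^3 + 9·x^2 + 18·x + 6 (coefficients mod 19)
The degree is now < 4, so this is the remainder. Hence a · b ≡ 16·x^3 + 9·x^2 + 18·x + 6 in F_19[x]/(f).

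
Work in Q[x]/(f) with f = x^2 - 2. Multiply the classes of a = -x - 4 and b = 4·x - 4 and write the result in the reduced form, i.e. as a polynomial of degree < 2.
a · b ≡ 8 - 12·x (mod f(x))

First multiply in Q[x] without reducing: a · b = -4·x^2 - 12·x + 16. Now divide by f(x) = x^2 - 2, eliminating the leading term at each step:
  leading term -4·x^2: subtract (-4)·f(x) = 8 - 4·x^2, leaving 8 - 12·x
The degree is now < 2, so this is the remainder. Hence a · b ≡ 8 - 12·x in Q[x]/(f).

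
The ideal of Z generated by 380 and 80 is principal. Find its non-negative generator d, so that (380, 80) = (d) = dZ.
(380, 80) = (20); d = 20

In the PID Z, (a, b) is generated by gcd(a, b). Compute gcd(380, 80) with the extended Euclidean algorithm, tracking rows (r, s, t) with s·380 + t·80 = r:
  row A: (380, 1, 0)   [1·380 + 0·80 = 380]
  row B: (80, 0, 1)   [0·380 + 1·80 = 80]
  380 = 4·80 + 60   → row C = row A − 4·row B = (60, 1, −4)   [check: 1·380 − 4·80 = 60]
  80 = 1·60 + 20   → row D = row B − 1·row C = (20, −1, 5)   [check: −1·380 + 5·80 = 20]
  60 = 3·20 + 0   → remainder 0, stop. gcd = 20 (last nonzero row D).
So gcd(380, 80) = 20, with Bézout identity −1·380 + 5·80 = 20. Containment (⊇): the Bézout identity exhibits 20 as an element of (380, 80), giving (20) ⊆ (380, 80). Containment (⊆): since 20 | 380 and 20 | 80 (380 = 20·19, 80 = 20·4), every Z-linear combination of 380 and 80 is divisible by 20, so (380, 80) ⊆ (20). Therefore (380, 80) = (20), d = 20.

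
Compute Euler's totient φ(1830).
φ(1830) = 480

φ is multiplicative, with φ(p^e) = p^e − p^(e−1). Factorise 1830 = 2 · 3 · 5 · 61. Then
  φ(1830) = (2 − 1) · (3 − 1) · (5 − 1) · (61 − 1) = 1 · 2 · 4 · 60 = 480.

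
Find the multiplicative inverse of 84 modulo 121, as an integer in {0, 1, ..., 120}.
84^(−1) ≡ 85 (mod 121)

Apply the extended Euclidean algorithm to (121, 84), tracking rows (r, s, t) with s·121 + t·84 = r. Each division r_prev = q·r_cur + r_new produces the new row as (previous row) − q·(current row):
  row A: (121, 1, 0)   [1·121 + 0·84 = 121]
  row B: (84, 0, 1)   [0·121 + 1·84 = 84]
  121 = 1·84 + 37   → row C = row A − 1·row B = (37, 1, −1)   [check: 1·121 − 1·84 = 37]
  84 = 2·37 + 10   → row D = row B − 2·row C = (10, −2, 3)   [check: −2·121 + 3·84 = 10]
  37 = 3·10 + 7   → row E = row C − 3·row D = (7, 7, −10)   [check: 7·121 − 10·84 = 7]
  10 = 1·7 + 3   → row F = row D − 1·row E = (3, −9, 13)   [check: −9·121 + 13·84 = 3]
  7 = 2·3 + 1   → row G = row E − 2·row F = (1, 25, −36)   [check: 25·121 − 36·84 = 1]
  3 = 3·1 + 0   → remainder 0, stop. gcd = 1 (last nonzero row G).
The gcd is 1, so 84 is invertible mod 121. The last nonzero row gives 25·121 − 36·84 = 1, so t = −36. So 84^(−1) ≡ −36 ≡ 85 (mod 121). Verify: 84 · 85 = 7140 ≡ 1 (mod 121). ✓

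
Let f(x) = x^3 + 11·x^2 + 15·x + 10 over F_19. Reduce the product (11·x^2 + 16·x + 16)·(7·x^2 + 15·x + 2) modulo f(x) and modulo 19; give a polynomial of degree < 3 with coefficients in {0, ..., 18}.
Multiply as integer polynomials: a · b = 77·x^4 + 277·x^3 + 374·x^2 + 272·x + 32. Reducing coefficients mod 19: a · b ≡ x^4 + 11·x^3 + 13·x^2 + 6·x + 13. Now divide by f(x) = x^3 + 11·x^2 + 15·x + 10 in F_19[x], eliminating the leading term at each step:
  leading term x^4: subtract (x)·f(x) = x^4 + 11·x^3 + 15·x^2 + 10·x, leaving 17·x^2 + 15·x + 13 (coefficients mod 19)
The degree is now < 3, so this is the remainder. Hence a · b ≡ 17·x^2 + 15·x + 13 in F_19[x]/(f).

Final answer: a · b ≡ 17·x^2 + 15·x + 13 (mod f(x))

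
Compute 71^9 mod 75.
Use repeated squaring. Binary(9) = 1001. Walk through the bits of the exponent 9 left-to-right: at each bit after the leading one, square the running value, then multiply by 71 if the bit is 1 (always reducing mod 75):
  bit 1 = 1 (leading): start with 71.
  bit 2 = 0: square 71^2 = 5041 ≡ 16 (mod 75).
  bit 3 = 0: square 16^2 = 256 ≡ 31 (mod 75).
  bit 4 = 1: square 31^2 = 961 ≡ 61; bit is 1, so multiply 61·71 = 4331 ≡ 56 (mod 75).
Final value: 71^9 ≡ 56 (mod 75).

Final answer: 56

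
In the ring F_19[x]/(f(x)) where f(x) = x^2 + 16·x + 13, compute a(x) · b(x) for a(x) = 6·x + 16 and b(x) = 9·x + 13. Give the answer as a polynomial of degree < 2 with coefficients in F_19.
a · b ≡ 4·x (mod f(x))

Multiply as integer polynomials: a · b = 54·x^2 + 222·x + 208. Reducing coefficients mod 19: a · b ≡ 16·x^2 + 13·x + 18. Now divide by f(x) = x^2 + 16·x + 13 in F_19[x], eliminating the leading term at each step:
  leading term 16·x^2: subtract (16)·f(x) = 16·x^2 + 9·x + 18, leaving 4·x (coefficients mod 19)
The degree is now < 2, so this is the remainder. Hence a · b ≡ 4·x in F_19[x]/(f).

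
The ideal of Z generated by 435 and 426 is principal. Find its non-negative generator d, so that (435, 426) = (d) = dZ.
In the PID Z, (a, b) is generated by gcd(a, b). Compute gcd(435, 426) with the extended Euclidean algorithm, tracking rows (r, s, t) with s·435 + t·426 = r:
  row A: (435, 1, 0)   [1·435 + 0·426 = 435]
  row B: (426, 0, 1)   [0·435 + 1·426 = 426]
  435 = 1·426 + 9   → row C = row A − 1·row B = (9, 1, −1)   [check: 1·435 − 1·426 = 9]
  426 = 47·9 + 3   → row D = row B − 47·row C = (3, −47, 48)   [check: −47·435 + 48·426 = 3]
  9 = 3·3 + 0   → remainder 0, stop. gcd = 3 (last nonzero row D).
So gcd(435, 426) = 3, with Bézout identity −47·435 + 48·426 = 3. Containment (⊇): the Bézout identity exhibits 3 as an element of (435, 426), giving (3) ⊆ (435, 426). Containment (⊆): since 3 | 435 and 3 | 426 (435 = 3·145, 426 = 3·142), every Z-linear combination of 435 and 426 is divisible by 3, so (435, 426) ⊆ (3). Therefore (435, 426) = (3), d = 3.

Final answer: (435, 426) = (3); d = 3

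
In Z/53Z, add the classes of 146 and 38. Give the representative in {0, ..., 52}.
25

Reduce the summands first: 146 ≡ 40 (mod 53), so 146 + 38 ≡ 40 + 38 (mod 53). 40 + 38 = 78; 78 = 1·53 + 25, so (146 + 38) mod 53 = 25.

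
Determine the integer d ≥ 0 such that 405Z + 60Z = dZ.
In the PID Z, (a, b) is generated by gcd(a, b). Compute gcd(405, 60) with the extended Euclidean algorithm, tracking rows (r, s, t) with s·405 + t·60 = r:
  row A: (405, 1, 0)   [1·405 + 0·60 = 405]
  row B: (60, 0, 1)   [0·405 + 1·60 = 60]
  405 = 6·60 + 45   → row C = row A − 6·row B = (45, 1, −6)   [check: 1·405 − 6·60 = 45]
  60 = 1·45 + 15   → row D = row B − 1·row C = (15, −1, 7)   [check: −1·405 + 7·60 = 15]
  45 = 3·15 + 0   → remainder 0, stop. gcd = 15 (last nonzero row D).
So gcd(405, 60) = 15, with Bézout identity −1·405 + 7·60 = 15. Containment (⊇): the Bézout identity exhibits 15 as an element of (405, 60), giving (15) ⊆ (405, 60). Containment (⊆): since 15 | 405 and 15 | 60 (405 = 15·27, 60 = 15·4), every Z-linear combination of 405 and 60 is divisible by 15, so (405, 60) ⊆ (15). Therefore (405, 60) = (15), d = 15.

Final answer: (405, 60) = (15); d = 15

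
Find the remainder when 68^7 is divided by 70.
Use repeated squaring. Binary(7) = 111. Walk through the bits of the exponent 7 left-to-right: at each bit after the leading one, square the running value, then multiply by 68 if the bit is 1 (always reducing mod 70):
  bit 1 = 1 (leading): start with 68.
  bit 2 = 1: square 68^2 = 4624 ≡ 4; bit is 1, so multiply 4·68 = 272 ≡ 62 (mod 70).
  bit 3 = 1: square 62^2 = 3844 ≡ 64; bit is 1, so multiply 64·68 = 4352 ≡ 12 (mod 70).
Final value: 68^7 ≡ 12 (mod 70).

Final answer: 12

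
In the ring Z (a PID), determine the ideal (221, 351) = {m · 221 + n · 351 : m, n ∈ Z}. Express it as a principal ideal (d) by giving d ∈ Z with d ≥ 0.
(221, 351) = (13); d = 13

In the PID Z, (a, b) is generated by gcd(a, b). Compute gcd(351, 221) with the extended Euclidean algorithm, tracking rows (r, s, t) with s·351 + t·221 = r:
  row A: (351, 1, 0)   [1·351 + 0·221 = 351]
  row B: (221, 0, 1)   [0·351 + 1·221 = 221]
  351 = 1·221 + 130   → row C = row A − 1·row B = (130, 1, −1)   [check: 1·351 − 1·221 = 130]
  221 = 1·130 + 91   → row D = row B − 1·row C = (91, −1, 2)   [check: −1·351 + 2·221 = 91]
  130 = 1·91 + 39   → row E = row C − 1·row D = (39, 2, −3)   [check: 2·351 − 3·221 = 39]
  91 = 2·39 + 13   → row F = row D − 2·row E = (13, −5, 8)   [check: −5·351 + 8·221 = 13]
  39 = 3·13 + 0   → remainder 0, stop. gcd = 13 (last nonzero row F).
So gcd(221, 351) = 13, with Bézout identity −5·351 + 8·221 = 13. Containment (⊇): the Bézout identity exhibits 13 as an element of (221, 351), giving (13) ⊆ (221, 351). Containment (⊆): since 13 | 221 and 13 | 351 (221 = 13·17, 351 = 13·27), every Z-linear combination of 221 and 351 is divisible by 13, so (221, 351) ⊆ (13). Therefore (221, 351) = (13), d = 13.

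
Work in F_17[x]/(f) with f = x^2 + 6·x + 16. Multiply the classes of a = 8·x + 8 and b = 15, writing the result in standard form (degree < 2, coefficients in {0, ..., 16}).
Multiply as integer polynomials: a · b = 120·x + 120. Reducing coefficients mod 17: a · b ≡ x + 1. This already has degree < 2, so no reduction by f is needed. Hence a · b ≡ x + 1 in F_17[x]/(f).

Final answer: a · b ≡ x + 1 (mod f(x))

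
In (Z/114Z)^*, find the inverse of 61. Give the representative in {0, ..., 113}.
61^(−1) ≡ 43 (mod 114)

Apply the extended Euclidean algorithm to (114, 61), tracking rows (r, s, t) with s·114 + t·61 = r. Each division r_prev = q·r_cur + r_new produces the new row as (previous row) − q·(current row):
  row A: (114, 1, 0)   [1·114 + 0·61 = 114]
  row B: (61, 0, 1)   [0·114 + 1·61 = 61]
  114 = 1·61 + 53   → row C = row A − 1·row B = (53, 1, −1)   [check: 1·114 − 1·61 = 53]
  61 = 1·53 + 8   → row D = row B − 1·row C = (8, −1, 2)   [check: −1·114 + 2·61 = 8]
  53 = 6·8 + 5   → row E = row C − 6·row D = (5, 7, −13)   [check: 7·114 − 13·61 = 5]
  8 = 1·5 + 3   → row F = row D − 1·row E = (3, −8, 15)   [check: −8·114 + 15·61 = 3]
  5 = 1·3 + 2   → row G = row E − 1·row F = (2, 15, −28)   [check: 15·114 − 28·61 = 2]
  3 = 1·2 + 1   → row H = row F − 1·row G = (1, −23, 43)   [check: −23·114 + 43·61 = 1]
  2 = 2·1 + 0   → remainder 0, stop. gcd = 1 (last nonzero row H).
The gcd is 1, so 61 is invertible mod 114. The last nonzero row gives −23·114 + 43·61 = 1, so t = 43. So 61^(−1) ≡ 43 (mod 114). Verify: 61 · 43 = 2623 ≡ 1 (mod 114). ✓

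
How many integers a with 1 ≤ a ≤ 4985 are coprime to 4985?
The number of a ∈ {1, ..., 4985} with gcd(a, 4985) = 1 is by definition Euler's totient φ(4985). φ is multiplicative, with φ(p^e) = p^e − p^(e−1). Factorise 4985 = 5 · 997. Then
  φ(4985) = (5 − 1) · (997 − 1) = 4 · 996 = 3984.
So there are 3984 such integers.

Final answer: 3984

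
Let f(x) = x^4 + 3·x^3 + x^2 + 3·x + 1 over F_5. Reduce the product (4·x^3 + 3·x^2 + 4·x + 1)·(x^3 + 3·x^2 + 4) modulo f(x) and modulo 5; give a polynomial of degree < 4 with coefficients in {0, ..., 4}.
Multiply as integer polynomials: a · b = 4·x^6 + 15·x^5 + 13·x^4 + 29·x^3 + 15·x^2 + 16·x + 4. Reducing coefficients mod 5: a · b ≡ 4·x^6 + 3·x^4 + 4·x^3 + x + 4. Now divide by f(x) = x^4 + 3·x^3 + x^2 + 3·x + 1 in F_5[x], eliminating the leading term at each step:
  leading term 4·x^6: subtract (4·x^2)·f(x) = 4·x^6 + 2·x^5 + 4·x^4 + 2·x^3 + 4·x^2, leaving 3·x^5 + 4·x^4 + 2·x^3 + x^2 + x + 4 (coefficients mod 5)
  leading term 3·x^5: subtract (3·x)·f(x) = 3·x^5 + 4·x^4 + 3·x^3 + 4·x^2 + 3·x, leaving 4·x^3 + 2·x^2 + 3·x + 4 (coefficients mod 5)
The degree is now < 4, so this is the remainder. Hence a · b ≡ 4·x^3 + 2·x^2 + 3·x + 4 in F_5[x]/(f).

Final answer: a · b ≡ 4·x^3 + 2·x^2 + 3·x + 4 (mod f(x))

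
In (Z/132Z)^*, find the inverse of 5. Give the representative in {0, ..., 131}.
Apply the extended Euclidean algorithm to (132, 5), tracking rows (r, s, t) with s·132 + t·5 = r. Each division r_prev = q·r_cur + r_new produces the new row as (previous row) − q·(current row):
  row A: (132, 1, 0)   [1·132 + 0·5 = 132]
  row B: (5, 0, 1)   [0·132 + 1·5 = 5]
  132 = 26·5 + 2   → row C = row A − 26·row B = (2, 1, −26)   [check: 1·132 − 26·5 = 2]
  5 = 2·2 + 1   → row D = row B − 2·row C = (1, −2, 53)   [check: −2·132 + 53·5 = 1]
  2 = 2·1 + 0   → remainder 0, stop. gcd = 1 (last nonzero row D).
The gcd is 1, so 5 is invertible mod 132. The last nonzero row gives −2·132 + 53·5 = 1, so t = 53. So 5^(−1) ≡ 53 (mod 132). Verify: 5 · 53 = 265 ≡ 1 (mod 132). ✓

Final answer: 5^(−1) ≡ 53 (mod 132)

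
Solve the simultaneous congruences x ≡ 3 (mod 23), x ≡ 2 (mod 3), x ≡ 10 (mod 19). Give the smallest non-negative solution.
The moduli 23, 3, 19 are pairwise coprime, so by the CRT there is a unique solution mod 23·3·19 = 1311.
Solve by successive substitution. Start with x ≡ 3 (mod 23).
  Combine with x ≡ 2 (mod 3): write x = 3 + 23·t and require 3 + 23·t ≡ 2 (mod 3), i.e. 23·t ≡ 2 − 3 ≡ 2 (mod 3). Since 23^(−1) ≡ 2 (mod 3) (23 ≡ 2 (mod 3)), t ≡ 2·2 ≡ 1 (mod 3). So x ≡ 3 + 23·1 = 26 (mod 69).
  Combine with x ≡ 10 (mod 19): write x = 26 + 69·t and require 26 + 69·t ≡ 10 (mod 19), i.e. 69·t ≡ 10 − 26 ≡ 3 (mod 19). Since 69^(−1) ≡ 8 (mod 19) (69 ≡ 12 (mod 19)), t ≡ 8·3 ≡ 5 (mod 19). So x ≡ 26 + 69·5 = 371 (mod 1311).
Unique solution in [0, 1311): x = 371.

Final answer: x ≡ 371 (mod 1311); the representative in [0, 1311) is 371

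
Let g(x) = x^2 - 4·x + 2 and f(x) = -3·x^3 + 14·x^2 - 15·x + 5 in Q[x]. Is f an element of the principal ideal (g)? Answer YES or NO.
In Q[x] the ideal (g) consists of all multiples of g, so f ∈ (g) iff g | f, i.e. iff the remainder of f on division by g is 0. Divide f by g (g is monic, so eliminate the leading term of the running remainder at each step):
  leading term -3·x^3: subtract (-3·x)·g(x) = -3·x^3 + 12·x^2 - 6·x, leaving 2·x^2 - 9·x + 5
  leading term 2·x^2: subtract (2)·g(x) = 2·x^2 - 8·x + 4, leaving 1 - x
The remainder r(x) = 1 - x ≠ 0 (and deg r < deg g), so g ∤ f, i.e. f ∉ (g).

Final answer: NO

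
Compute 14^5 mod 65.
14

Use repeated squaring. Binary(5) = 101. Walk through the bits of the exponent 5 left-to-right: at each bit after the leading one, square the running value, then multiply by 14 if the bit is 1 (always reducing mod 65):
  bit 1 = 1 (leading): start with 14.
  bit 2 = 0: square 14^2 = 196 ≡ 1 (mod 65).
  bit 3 = 1: square 1^2 = 1; bit is 1, so multiply 1·14 = 14 (mod 65).
Final value: 14^5 ≡ 14 (mod 65).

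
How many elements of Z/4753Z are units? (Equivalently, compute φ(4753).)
Z/4753Z has φ(4753) = 4032 units

An element a ∈ Z/4753Z is a unit iff gcd(a, 4753) = 1, so the number of units is φ(4753). φ is multiplicative, with φ(p^e) = p^e − p^(e−1). Factorise 4753 = 7^2 · 97. Then
  φ(4753) = (7^2 − 7^1) · (97 − 1) = 42 · 96 = 4032.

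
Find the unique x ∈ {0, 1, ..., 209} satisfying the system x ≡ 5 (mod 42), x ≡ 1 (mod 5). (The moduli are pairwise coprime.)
The moduli 42, 5 are pairwise coprime, so by the CRT there is a unique solution mod 42·5 = 210.
Solve by successive substitution. Start with x ≡ 5 (mod 42).
  Combine with x ≡ 1 (mod 5): write x = 5 + 42·t and require 5 + 42·t ≡ 1 (mod 5), i.e. 42·t ≡ 1 − 5 ≡ 1 (mod 5). Since 42^(−1) ≡ 3 (mod 5) (42 ≡ 2 (mod 5)), t ≡ 3·1 ≡ 3 (mod 5). So x ≡ 5 + 42·3 = 131 (mod 210).
Unique solution in [0, 210): x = 131.

Final answer: x ≡ 131 (mod 210); the representative in [0, 210) is 131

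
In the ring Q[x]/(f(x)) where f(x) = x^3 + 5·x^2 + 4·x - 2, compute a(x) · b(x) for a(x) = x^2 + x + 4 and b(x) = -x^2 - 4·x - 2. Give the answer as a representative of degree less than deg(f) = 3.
First multiply in Q[x] without reducing: a · b = -x^4 - 5·x^3 - 10·x^2 - 18·x - 8. Now divide by f(x) = x^3 + 5·x^2 + 4·x - 2, eliminating the leading term at each step:
  leading term -x^4: subtract (-x)·f(x) = -x^4 - 5·x^3 - 4·x^2 + 2·x, leaving -6·x^2 - 20·x - 8
The degree is now < 3, so this is the remainder. Hence a · b ≡ -6·x^2 - 20·x - 8 in Q[x]/(f).

Final answer: a · b ≡ -6·x^2 - 20·x - 8 (mod f(x))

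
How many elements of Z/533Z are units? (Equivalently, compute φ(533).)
An element a ∈ Z/533Z is a unit iff gcd(a, 533) = 1, so the number of units is φ(533). φ is multiplicative, with φ(p^e) = p^e − p^(e−1). Factorise 533 = 13 · 41. Then
  φ(533) = (13 − 1) · (41 − 1) = 12 · 40 = 480.

Final answer: Z/533Z has φ(533) = 480 units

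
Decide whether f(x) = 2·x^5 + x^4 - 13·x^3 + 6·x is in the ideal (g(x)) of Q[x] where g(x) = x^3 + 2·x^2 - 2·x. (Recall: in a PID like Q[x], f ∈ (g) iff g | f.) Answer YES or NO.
YES

In Q[x] the ideal (g) consists of all multiples of g, so f ∈ (g) iff g | f, i.e. iff the remainder of f on division by g is 0. Divide f by g (g is monic, so eliminate the leading term of the running remainder at each step):
  leading term 2·x^5: subtract (2·x^2)·g(x) = 2·x^5 + 4·x^4 - 4·x^3, leaving -3·x^4 - 9·x^3 + 6·x
  leading term -3·x^4: subtract (-3·x)·g(x) = -3·x^4 - 6·x^3 + 6·x^2, leaving -3·x^3 - 6·x^2 + 6·x
  leading term -3·x^3: subtract (-3)·g(x) = -3·x^3 - 6·x^2 + 6·x, leaving 0
The remainder is 0, so f(x) = g(x) · h(x) with h(x) = 2·x^2 - 3·x - 3. Hence g | f, i.e. f ∈ (g).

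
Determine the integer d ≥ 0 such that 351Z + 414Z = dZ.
In the PID Z, (a, b) is generated by gcd(a, b). Compute gcd(414, 351) with the extended Euclidean algorithm, tracking rows (r, s, t) with s·414 + t·351 = r:
  row A: (414, 1, 0)   [1·414 + 0·351 = 414]
  row B: (351, 0, 1)   [0·414 + 1·351 = 351]
  414 = 1·351 + 63   → row C = row A − 1·row B = (63, 1, −1)   [check: 1·414 − 1·351 = 63]
  351 = 5·63 + 36   → row D = row B − 5·row C = (36, −5, 6)   [check: −5·414 + 6·351 = 36]
  63 = 1·36 + 27   → row E = row C − 1·row D = (27, 6, −7)   [check: 6·414 − 7·351 = 27]
  36 = 1·27 + 9   → row F = row D − 1·row E = (9, −11, 13)   [check: −11·414 + 13·351 = 9]
  27 = 3·9 + 0   → remainder 0, stop. gcd = 9 (last nonzero row F).
So gcd(351, 414) = 9, with Bézout identity −11·414 + 13·351 = 9. Containment (⊇): the Bézout identity exhibits 9 as an element of (351, 414), giving (9) ⊆ (351, 414). Containment (⊆): since 9 | 351 and 9 | 414 (351 = 9·39, 414 = 9·46), every Z-linear combination of 351 and 414 is divisible by 9, so (351, 414) ⊆ (9). Therefore (351, 414) = (9), d = 9.

Final answer: (351, 414) = (9); d = 9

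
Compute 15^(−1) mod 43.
Apply the extended Euclidean algorithm to (43, 15), tracking rows (r, s, t) with s·43 + t·15 = r. Each division r_prev = q·r_cur + r_new produces the new row as (previous row) − q·(current row):
  row A: (43, 1, 0)   [1·43 + 0·15 = 43]
  row B: (15, 0, 1)   [0·43 + 1·15 = 15]
  43 = 2·15 + 13   → row C = row A − 2·row B = (13, 1, −2)   [check: 1·43 − 2·15 = 13]
  15 = 1·13 + 2   → row D = row B − 1·row C = (2, −1, 3)   [check: −1·43 + 3·15 = 2]
  13 = 6·2 + 1   → row E = row C − 6·row D = (1, 7, −20)   [check: 7·43 − 20·15 = 1]
  2 = 2·1 + 0   → remainder 0, stop. gcd = 1 (last nonzero row E).
The gcd is 1, so 15 is invertible mod 43. The last nonzero row gives 7·43 − 20·15 = 1, so t = −20. So 15^(−1) ≡ −20 ≡ 23 (mod 43). Verify: 15 · 23 = 345 ≡ 1 (mod 43). ✓

Final answer: 15^(−1) ≡ 23 (mod 43)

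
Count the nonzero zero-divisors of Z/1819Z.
Z/1819Z has 122 nonzero zero-divisors

In Z/1819Z each nonzero element is either a unit (gcd with 1819 is 1) or a zero-divisor (gcd > 1). The number of units is φ(1819): factorise 1819 = 17 · 107, so φ(1819) = (17 − 1) · (107 − 1) = 16 · 106 = 1696. The nonzero elements number 1819 − 1 = 1818. Hence the nonzero zero-divisors number 1818 − 1696 = 122.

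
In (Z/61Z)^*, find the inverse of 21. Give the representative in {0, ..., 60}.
21^(−1) ≡ 32 (mod 61)

Apply the extended Euclidean algorithm to (61, 21), tracking rows (r, s, t) with s·61 + t·21 = r. Each division r_prev = q·r_cur + r_new produces the new row as (previous row) − q·(current row):
  row A: (61, 1, 0)   [1·61 + 0·21 = 61]
  row B: (21, 0, 1)   [0·61 + 1·21 = 21]
  61 = 2·21 + 19   → row C = row A − 2·row B = (19, 1, −2)   [check: 1·61 − 2·21 = 19]
  21 = 1·19 + 2   → row D = row B − 1·row C = (2, −1, 3)   [check: −1·61 + 3·21 = 2]
  19 = 9·2 + 1   → row E = row C − 9·row D = (1, 10, −29)   [check: 10·61 − 29·21 = 1]
  2 = 2·1 + 0   → remainder 0, stop. gcd = 1 (last nonzero row E).
The gcd is 1, so 21 is invertible mod 61. The last nonzero row gives 10·61 − 29·21 = 1, so t = −29. So 21^(−1) ≡ −29 ≡ 32 (mod 61). Verify: 21 · 32 = 672 ≡ 1 (mod 61). ✓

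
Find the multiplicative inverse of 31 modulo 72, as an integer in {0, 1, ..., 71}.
31^(−1) ≡ 7 (mod 72)

Apply the extended Euclidean algorithm to (72, 31), tracking rows (r, s, t) with s·72 + t·31 = r. Each division r_prev = q·r_cur + r_new produces the new row as (previous row) − q·(current row):
  row A: (72, 1, 0)   [1·72 + 0·31 = 72]
  row B: (31, 0, 1)   [0·72 + 1·31 = 31]
  72 = 2·31 + 10   → row C = row A − 2·row B = (10, 1, −2)   [check: 1·72 − 2·31 = 10]
  31 = 3·10 + 1   → row D = row B − 3·row C = (1, −3, 7)   [check: −3·72 + 7·31 = 1]
  10 = 10·1 + 0   → remainder 0, stop. gcd = 1 (last nonzero row D).
The gcd is 1, so 31 is invertible mod 72. The last nonzero row gives −3·72 + 7·31 = 1, so t = 7. So 31^(−1) ≡ 7 (mod 72). Verify: 31 · 7 = 217 ≡ 1 (mod 72). ✓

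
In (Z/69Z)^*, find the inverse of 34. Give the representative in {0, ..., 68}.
Apply the extended Euclidean algorithm to (69, 34), tracking rows (r, s, t) with s·69 + t·34 = r. Each division r_prev = q·r_cur + r_new produces the new row as (previous row) − q·(current row):
  row A: (69, 1, 0)   [1·69 + 0·34 = 69]
  row B: (34, 0, 1)   [0·69 + 1·34 = 34]
  69 = 2·34 + 1   → row C = row A − 2·row B = (1, 1, −2)   [check: 1·69 − 2·34 = 1]
  34 = 34·1 + 0   → remainder 0, stop. gcd = 1 (last nonzero row C).
The gcd is 1, so 34 is invertible mod 69. The last nonzero row gives 1·69 − 2·34 = 1, so t = −2. So 34^(−1) ≡ −2 ≡ 67 (mod 69). Verify: 34 · 67 = 2278 ≡ 1 (mod 69). ✓

Final answer: 34^(−1) ≡ 67 (mod 69)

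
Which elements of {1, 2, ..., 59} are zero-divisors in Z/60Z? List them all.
An element a ∈ Z/60Z (with a ≠ 0) is a zero-divisor iff gcd(a, 60) > 1 (because a is a unit precisely when gcd(a, n) = 1, and in Z/nZ every nonzero, non-unit element is a zero-divisor). Scan a = 1, ..., 59 and keep those with gcd(a, 60) > 1:
  gcd(2, 60) = 2, gcd(3, 60) = 3, gcd(4, 60) = 4, gcd(5, 60) = 5, gcd(6, 60) = 6, gcd(8, 60) = 4, gcd(9, 60) = 3, gcd(10, 60) = 10, gcd(12, 60) = 12, gcd(14, 60) = 2, gcd(15, 60) = 15, gcd(16, 60) = 4, gcd(18, 60) = 6, gcd(20, 60) = 20, gcd(21, 60) = 3, gcd(22, 60) = 2, gcd(24, 60) = 12, gcd(25, 60) = 5, gcd(26, 60) = 2, gcd(27, 60) = 3, gcd(28, 60) = 4, gcd(30, 60) = 30, gcd(32, 60) = 4, gcd(33, 60) = 3, gcd(34, 60) = 2, gcd(35, 60) = 5, gcd(36, 60) = 12, gcd(38, 60) = 2, gcd(39, 60) = 3, gcd(40, 60) = 20, gcd(42, 60) = 6, gcd(44, 60) = 4, gcd(45, 60) = 15, gcd(46, 60) = 2, gcd(48, 60) = 12, gcd(50, 60) = 10, gcd(51, 60) = 3, gcd(52, 60) = 4, gcd(54, 60) = 6, gcd(55, 60) = 5, gcd(56, 60) = 4, gcd(57, 60) = 3, gcd(58, 60) = 2.
All other a ∈ {1, ..., 59} have gcd(a, 60) = 1 and are units. So the nonzero zero-divisors are exactly the 43 values of a appearing in this scan.

Final answer: nonzero zero-divisors of Z/60Z = {2, 3, 4, 5, 6, 8, 9, 10, 12, 14, 15, 16, 18, 20, 21, 22, 24, 25, 26, 27, 28, 30, 32, 33, 34, 35, 36, 38, 39, 40, 42, 44, 45, 46, 48, 50, 51, 52, 54, 55, 56, 57, 58}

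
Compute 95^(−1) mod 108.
Apply the extended Euclidean algorithm to (108, 95), tracking rows (r, s, t) with s·108 + t·95 = r. Each division r_prev = q·r_cur + r_new produces the new row as (previous row) − q·(current row):
  row A: (108, 1, 0)   [1·108 + 0·95 = 108]
  row B: (95, 0, 1)   [0·108 + 1·95 = 95]
  108 = 1·95 + 13   → row C = row A − 1·row B = (13, 1, −1)   [check: 1·108 − 1·95 = 13]
  95 = 7·13 + 4   → row D = row B − 7·row C = (4, −7, 8)   [check: −7·108 + 8·95 = 4]
  13 = 3·4 + 1   → row E = row C − 3·row D = (1, 22, −25)   [check: 22·108 − 25·95 = 1]
  4 = 4·1 + 0   → remainder 0, stop. gcd = 1 (last nonzero row E).
The gcd is 1, so 95 is invertible mod 108. The last nonzero row gives 22·108 − 25·95 = 1, so t = −25. So 95^(−1) ≡ −25 ≡ 83 (mod 108). Verify: 95 · 83 = 7885 ≡ 1 (mod 108). ✓

Final answer: 95^(−1) ≡ 83 (mod 108)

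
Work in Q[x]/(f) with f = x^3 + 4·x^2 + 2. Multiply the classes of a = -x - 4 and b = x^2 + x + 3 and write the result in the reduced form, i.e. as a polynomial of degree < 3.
First multiply in Q[x] without reducing: a · b = -x^3 - 5·x^2 - 7·x - 12. Now divide by f(x) = x^3 + 4·x^2 + 2, eliminating the leading term at each step:
  leading term -x^3: subtract (-1)·f(x) = -x^3 - 4·x^2 - 2, leaving -x^2 - 7·x - 10
The degree is now < 3, so this is the remainder. Hence a · b ≡ -x^2 - 7·x - 10 in Q[x]/(f).

Final answer: a · b ≡ -x^2 - 7·x - 10 (mod f(x))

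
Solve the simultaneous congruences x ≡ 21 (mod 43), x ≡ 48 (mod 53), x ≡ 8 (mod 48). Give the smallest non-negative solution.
The moduli 43, 53, 48 are pairwise coprime, so by the CRT there is a unique solution mod 43·53·48 = 109392.
Solve by successive substitution. Start with x ≡ 21 (mod 43).
  Combine with x ≡ 48 (mod 53): write x = 21 + 43·t and require 21 + 43·t ≡ 48 (mod 53), i.e. 43·t ≡ 48 − 21 ≡ 27 (mod 53). Since 43^(−1) ≡ 37 (mod 53), t ≡ 37·27 ≡ 45 (mod 53). So x ≡ 21 + 43·45 = 1956 (mod 2279).
  Combine with x ≡ 8 (mod 48): write x = 1956 + 2279·t and require 1956 + 2279·t ≡ 8 (mod 48), i.e. 2279·t ≡ 8 − 1956 ≡ 20 (mod 48). Since 2279^(−1) ≡ 23 (mod 48) (2279 ≡ 23 (mod 48)), t ≡ 23·20 ≡ 28 (mod 48). So x ≡ 1956 + 2279·28 = 65768 (mod 109392).
Unique solution in [0, 109392): x = 65768.

Final answer: x ≡ 65768 (mod 109392); the representative in [0, 109392) is 65768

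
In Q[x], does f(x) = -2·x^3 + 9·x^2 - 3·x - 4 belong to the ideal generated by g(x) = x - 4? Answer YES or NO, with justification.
YES

In Q[x] the ideal (g) consists of all multiples of g, so f ∈ (g) iff g | f, i.e. iff the remainder of f on division by g is 0. Divide f by g (g is monic, so eliminate the leading term of the running remainder at each step):
  leading term -2·x^3: subtract (-2·x^2)·g(x) = -2·x^3 + 8·x^2, leaving x^2 - 3·x - 4
  leading term x^2: subtract (x)·g(x) = x^2 - 4·x, leaving x - 4
  leading term x: subtract (1)·g(x) = x - 4, leaving 0
The remainder is 0, so f(x) = g(x) · h(x) with h(x) = -2·x^2 + x + 1. Hence g | f, i.e. f ∈ (g).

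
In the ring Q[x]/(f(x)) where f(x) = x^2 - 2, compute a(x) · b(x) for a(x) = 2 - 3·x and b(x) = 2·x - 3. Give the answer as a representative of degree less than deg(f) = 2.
a · b ≡ 13·x - 18 (mod f(x))

First multiply in Q[x] without reducing: a · b = -6·x^2 + 13·x - 6. Now divide by f(x) = x^2 - 2, eliminating the leading term at each step:
  leading term -6·x^2: subtract (-6)·f(x) = 12 - 6·x^2, leaving 13·x - 18
The degree is now < 2, so this is the remainder. Hence a · b ≡ 13·x - 18 in Q[x]/(f).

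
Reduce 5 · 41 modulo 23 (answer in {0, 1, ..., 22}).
21

Reduce the factors first: 41 ≡ 18 (mod 23), so 5 · 41 ≡ 5 · 18 (mod 23). 5 · 18 = 90. Dividing by 23: 90 = 3·23 + 21. So (5 · 41) mod 23 = 21.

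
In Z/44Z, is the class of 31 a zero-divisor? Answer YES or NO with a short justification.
gcd(31, 44) = 1, so 31 is a unit in Z/44Z (it has a multiplicative inverse). A unit cannot be a zero-divisor: if 31·b ≡ 0 then multiplying both sides by 31^(−1) gives b ≡ 0. So 31 is not a zero-divisor.

Final answer: NO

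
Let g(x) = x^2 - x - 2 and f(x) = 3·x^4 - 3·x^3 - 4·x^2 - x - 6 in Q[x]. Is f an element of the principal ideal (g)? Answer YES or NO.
NO

In Q[x] the ideal (g) consists of all multiples of g, so f ∈ (g) iff g | f, i.e. iff the remainder of f on division by g is 0. Divide f by g (g is monic, so eliminate the leading term of the running remainder at each step):
  leading term 3·x^4: subtract (3·x^2)·g(x) = 3·x^4 - 3·x^3 - 6·x^2, leaving 2·x^2 - x - 6
  leading term 2·x^2: subtract (2)·g(x) = 2·x^2 - 2·x - 4, leaving x - 2
The remainder r(x) = x - 2 ≠ 0 (and deg r < deg g), so g ∤ f, i.e. f ∉ (g).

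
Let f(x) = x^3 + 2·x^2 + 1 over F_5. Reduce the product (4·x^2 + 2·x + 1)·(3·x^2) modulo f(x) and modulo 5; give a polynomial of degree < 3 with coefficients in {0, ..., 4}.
a · b ≡ 4·x^2 + 3·x + 3 (mod f(x))

Multiply as integer polynomials: a · b = 12·x^4 + 6·x^3 + 3·x^2. Reducing coefficients mod 5: a · b ≡ 2·x^4 + x^3 + 3·x^2. Now divide by f(x) = x^3 + 2·x^2 + 1 in F_5[x], eliminating the leading term at each step:
  leading term 2·x^4: subtract (2·x)·f(x) = 2·x^4 + 4·x^3 + 2·x, leaving 2·x^3 + 3·x^2 + 3·x (coefficients mod 5)
  leading term 2·x^3: subtract (2)·f(x) = 2·x^3 + 4·x^2 + 2, leaving 4·x^2 + 3·x + 3 (coefficients mod 5)
The degree is now < 3, so this is the remainder. Hence a · b ≡ 4·x^2 + 3·x + 3 in F_5[x]/(f).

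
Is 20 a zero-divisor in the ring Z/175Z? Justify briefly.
YES

gcd(20, 175) = 5 > 1, so 20 is not a unit in Z/175Z. In Z/nZ every nonzero non-unit is a zero-divisor: explicitly, take b = 175/gcd = 35 ≠ 0 (mod 175); then 20·35 = 700 = 4·175, i.e. 20·35 ≡ 0 (mod 175). So 20 is a zero-divisor.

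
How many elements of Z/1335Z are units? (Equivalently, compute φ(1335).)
An element a ∈ Z/1335Z is a unit iff gcd(a, 1335) = 1, so the number of units is φ(1335). φ is multiplicative, with φ(p^e) = p^e − p^(e−1). Factorise 1335 = 3 · 5 · 89. Then
  φ(1335) = (3 − 1) · (5 − 1) · (89 − 1) = 2 · 4 · 88 = 704.

Final answer: Z/1335Z has φ(1335) = 704 units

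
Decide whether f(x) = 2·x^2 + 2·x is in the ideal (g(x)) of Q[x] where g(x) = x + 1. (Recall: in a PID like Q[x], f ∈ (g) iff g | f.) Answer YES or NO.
YES

In Q[x] the ideal (g) consists of all multiples of g, so f ∈ (g) iff g | f, i.e. iff the remainder of f on division by g is 0. Divide f by g (g is monic, so eliminate the leading term of the running remainder at each step):
  leading term 2·x^2: subtract (2·x)·g(x) = 2·x^2 + 2·x, leaving 0
The remainder is 0, so f(x) = g(x) · h(x) with h(x) = 2·x. Hence g | f, i.e. f ∈ (g).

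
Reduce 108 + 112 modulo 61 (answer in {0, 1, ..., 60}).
Reduce the summands first: 108 ≡ 47, 112 ≡ 51 (mod 61), so 108 + 112 ≡ 47 + 51 (mod 61). 47 + 51 = 98; 98 = 1·61 + 37, so (108 + 112) mod 61 = 37.

Final answer: 37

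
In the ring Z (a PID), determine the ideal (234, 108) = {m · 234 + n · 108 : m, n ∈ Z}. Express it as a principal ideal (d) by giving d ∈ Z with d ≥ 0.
In the PID Z, (a, b) is generated by gcd(a, b). Compute gcd(234, 108) with the extended Euclidean algorithm, tracking rows (r, s, t) with s·234 + t·108 = r:
  row A: (234, 1, 0)   [1·234 + 0·108 = 234]
  row B: (108, 0, 1)   [0·234 + 1·108 = 108]
  234 = 2·108 + 18   → row C = row A − 2·row B = (18, 1, −2)   [check: 1·234 − 2·108 = 18]
  108 = 6·18 + 0   → remainder 0, stop. gcd = 18 (last nonzero row C).
So gcd(234, 108) = 18, with Bézout identity 1·234 − 2·108 = 18. Containment (⊇): the Bézout identity exhibits 18 as an element of (234, 108), giving (18) ⊆ (234, 108). Containment (⊆): since 18 | 234 and 18 | 108 (234 = 18·13, 108 = 18·6), every Z-linear combination of 234 and 108 is divisible by 18, so (234, 108) ⊆ (18). Therefore (234, 108) = (18), d = 18.

Final answer: (234, 108) = (18); d = 18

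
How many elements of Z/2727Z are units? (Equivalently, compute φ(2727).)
Z/2727Z has φ(2727) = 1800 units

An element a ∈ Z/2727Z is a unit iff gcd(a, 2727) = 1, so the number of units is φ(2727). φ is multiplicative, with φ(p^e) = p^e − p^(e−1). Factorise 2727 = 3^3 · 101. Then
  φ(2727) = (3^3 − 3^2) · (101 − 1) = 18 · 100 = 1800.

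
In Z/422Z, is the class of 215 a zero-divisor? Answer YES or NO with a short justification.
gcd(215, 422) = 1, so 215 is a unit in Z/422Z (it has a multiplicative inverse). A unit cannot be a zero-divisor: if 215·b ≡ 0 then multiplying both sides by 215^(−1) gives b ≡ 0. So 215 is not a zero-divisor.

Final answer: NO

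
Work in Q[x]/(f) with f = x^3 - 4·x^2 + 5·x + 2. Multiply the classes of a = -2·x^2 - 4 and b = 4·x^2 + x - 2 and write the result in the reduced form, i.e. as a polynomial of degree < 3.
First multiply in Q[x] without reducing: a · b = -8·x^4 - 2·x^3 - 12·x^2 - 4·x + 8. Now divide by f(x) = x^3 - 4·x^2 + 5·x + 2, eliminating the leading term at each step:
  leading term -8·x^4: subtract (-8·x)·f(x) = -8·x^4 + 32·x^3 - 40·x^2 - 16·x, leaving -34·x^3 + 28·x^2 + 12·x + 8
  leading term -34·x^3: subtract (-34)·f(x) = -34·x^3 + 136·x^2 - 170·x - 68, leaving -108·x^2 + 182·x + 76
The degree is now < 3, so this is the remainder. Hence a · b ≡ -108·x^2 + 182·x + 76 in Q[x]/(f).

Final answer: a · b ≡ -108·x^2 + 182·x + 76 (mod f(x))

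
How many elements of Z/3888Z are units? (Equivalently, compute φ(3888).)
Z/3888Z has φ(3888) = 1296 units

An element a ∈ Z/3888Z is a unit iff gcd(a, 3888) = 1, so the number of units is φ(3888). φ is multiplicative, with φ(p^e) = p^e − p^(e−1). Factorise 3888 = 2^4 · 3^5. Then
  φ(3888) = (2^4 − 2^3) · (3^5 − 3^4) = 8 · 162 = 1296.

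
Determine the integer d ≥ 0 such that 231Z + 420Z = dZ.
In the PID Z, (a, b) is generated by gcd(a, b). Compute gcd(420, 231) with the extended Euclidean algorithm, tracking rows (r, s, t) with s·420 + t·231 = r:
  row A: (420, 1, 0)   [1·420 + 0·231 = 420]
  row B: (231, 0, 1)   [0·420 + 1·231 = 231]
  420 = 1·231 + 189   → row C = row A − 1·row B = (189, 1, −1)   [check: 1·420 − 1·231 = 189]
  231 = 1·189 + 42   → row D = row B − 1·row C = (42, −1, 2)   [check: −1·420 + 2·231 = 42]
  189 = 4·42 + 21   → row E = row C − 4·row D = (21, 5, −9)   [check: 5·420 − 9·231 = 21]
  42 = 2·21 + 0   → remainder 0, stop. gcd = 21 (last nonzero row E).
So gcd(231, 420) = 21, with Bézout identity 5·420 − 9·231 = 21. Containment (⊇): the Bézout identity exhibits 21 as an element of (231, 420), giving (21) ⊆ (231, 420). Containment (⊆): since 21 | 231 and 21 | 420 (231 = 21·11, 420 = 21·20), every Z-linear combination of 231 and 420 is divisible by 21, so (231, 420) ⊆ (21). Therefore (231, 420) = (21), d = 21.

Final answer: (231, 420) = (21); d = 21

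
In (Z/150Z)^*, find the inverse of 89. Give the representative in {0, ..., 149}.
89^(−1) ≡ 59 (mod 150)

Apply the extended Euclidean algorithm to (150, 89), tracking rows (r, s, t) with s·150 + t·89 = r. Each division r_prev = q·r_cur + r_new produces the new row as (previous row) − q·(current row):
  row A: (150, 1, 0)   [1·150 + 0·89 = 150]
  row B: (89, 0, 1)   [0·150 + 1·89 = 89]
  150 = 1·89 + 61   → row C = row A − 1·row B = (61, 1, −1)   [check: 1·150 − 1·89 = 61]
  89 = 1·61 + 28   → row D = row B − 1·row C = (28, −1, 2)   [check: −1·150 + 2·89 = 28]
  61 = 2·28 + 5   → row E = row C − 2·row D = (5, 3, −5)   [check: 3·150 − 5·89 = 5]
  28 = 5·5 + 3   → row F = row D − 5·row E = (3, −16, 27)   [check: −16·150 + 27·89 = 3]
  5 = 1·3 + 2   → row G = row E − 1·row F = (2, 19, −32)   [check: 19·150 − 32·89 = 2]
  3 = 1·2 + 1   → row H = row F − 1·row G = (1, −35, 59)   [check: −35·150 + 59·89 = 1]
  2 = 2·1 + 0   → remainder 0, stop. gcd = 1 (last nonzero row H).
The gcd is 1, so 89 is invertible mod 150. The last nonzero row gives −35·150 + 59·89 = 1, so t = 59. So 89^(−1) ≡ 59 (mod 150). Verify: 89 · 59 = 5251 ≡ 1 (mod 150). ✓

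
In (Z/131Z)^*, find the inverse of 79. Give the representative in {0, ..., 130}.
Apply the extended Euclidean algorithm to (131, 79), tracking rows (r, s, t) with s·131 + t·79 = r. Each division r_prev = q·r_cur + r_new produces the new row as (previous row) − q·(current row):
  row A: (131, 1, 0)   [1·131 + 0·79 = 131]
  row B: (79, 0, 1)   [0·131 + 1·79 = 79]
  131 = 1·79 + 52   → row C = row A − 1·row B = (52, 1, −1)   [check: 1·131 − 1·79 = 52]
  79 = 1·52 + 27   → row D = row B − 1·row C = (27, −1, 2)   [check: −1·131 + 2·79 = 27]
  52 = 1·27 + 25   → row E = row C − 1·row D = (25, 2, −3)   [check: 2·131 − 3·79 = 25]
  27 = 1·25 + 2   → row F = row D − 1·row E = (2, −3, 5)   [check: −3·131 + 5·79 = 2]
  25 = 12·2 + 1   → row G = row E − 12·row F = (1, 38, −63)   [check: 38·131 − 63·79 = 1]
  2 = 2·1 + 0   → remainder 0, stop. gcd = 1 (last nonzero row G).
The gcd is 1, so 79 is invertible mod 131. The last nonzero row gives 38·131 − 63·79 = 1, so t = −63. So 79^(−1) ≡ −63 ≡ 68 (mod 131). Verify: 79 · 68 = 5372 ≡ 1 (mod 131). ✓

Final answer: 79^(−1) ≡ 68 (mod 131)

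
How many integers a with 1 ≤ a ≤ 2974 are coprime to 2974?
1486

The number of a ∈ {1, ..., 2974} with gcd(a, 2974) = 1 is by definition Euler's totient φ(2974). φ is multiplicative, with φ(p^e) = p^e − p^(e−1). Factorise 2974 = 2 · 1487. Then
  φ(2974) = (2 − 1) · (1487 − 1) = 1 · 1486 = 1486.
So there are 1486 such integers.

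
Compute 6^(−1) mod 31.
6^(−1) ≡ 26 (mod 31)

Apply the extended Euclidean algorithm to (31, 6), tracking rows (r, s, t) with s·31 + t·6 = r. Each division r_prev = q·r_cur + r_new produces the new row as (previous row) − q·(current row):
  row A: (31, 1, 0)   [1·31 + 0·6 = 31]
  row B: (6, 0, 1)   [0·31 + 1·6 = 6]
  31 = 5·6 + 1   → row C = row A − 5·row B = (1, 1, −5)   [check: 1·31 − 5·6 = 1]
  6 = 6·1 + 0   → remainder 0, stop. gcd = 1 (last nonzero row C).
The gcd is 1, so 6 is invertible mod 31. The last nonzero row gives 1·31 − 5·6 = 1, so t = −5. So 6^(−1) ≡ −5 ≡ 26 (mod 31). Verify: 6 · 26 = 156 ≡ 1 (mod 31). ✓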